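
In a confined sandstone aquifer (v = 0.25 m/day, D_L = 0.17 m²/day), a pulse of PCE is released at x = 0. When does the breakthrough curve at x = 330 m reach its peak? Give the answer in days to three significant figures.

1320 days

For the 1D instantaneous-source solution, setting ∂C/∂t = 0 at fixed x gives v²t² + 2Dt − x² = 0, so t = (√(D² + v²x²) − D)/v².
√(D² + v²x²) = √(0.17² + 0.25² × 330²) = 82.50; v² = 0.0625.
t = (82.50 − 0.17)/0.0625 = 1320 days (vs. the pure-advection estimate x/v = 1320 d).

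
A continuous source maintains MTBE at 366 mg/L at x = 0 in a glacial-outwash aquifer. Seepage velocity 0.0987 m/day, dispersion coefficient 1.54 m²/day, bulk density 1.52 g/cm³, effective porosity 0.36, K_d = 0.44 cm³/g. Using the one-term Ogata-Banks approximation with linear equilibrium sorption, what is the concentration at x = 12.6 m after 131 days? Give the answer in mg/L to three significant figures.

Retardation factor R = 1 + ρ_b·K_d/n = 1 + 1.52 × 0.44/0.36 = 2.858.
Sorption retards both mechanisms: v_R = v/R = 0.03453 m/day, D_R = D/R = 0.5388 m²/day.
v_R·t = 0.03453 × 131 = 4.52343 m; 2√(D_R t) = 16.80 m; argument = (12.6 − 4.52343)/16.80 = 0.4807.
C = C₀ × ½·erfc(0.4807) = 366 × 0.2483 = 90.9 mg/L.

90.9 mg/L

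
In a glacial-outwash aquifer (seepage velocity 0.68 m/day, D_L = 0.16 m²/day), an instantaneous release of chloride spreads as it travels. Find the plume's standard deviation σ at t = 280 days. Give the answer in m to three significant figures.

9.47 m

Dispersive spreading gives a Gaussian with σ² = 2Dt; advection only shifts the center.
σ = √(2 × 0.16 × 280) = 9.47 m.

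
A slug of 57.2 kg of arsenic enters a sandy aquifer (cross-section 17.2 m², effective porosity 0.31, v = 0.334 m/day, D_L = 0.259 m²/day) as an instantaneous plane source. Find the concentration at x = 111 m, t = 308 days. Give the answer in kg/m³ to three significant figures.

For an instantaneous plane source, C(x,t) = M/(n_e·A·√(4πDt)) · exp(−(x−vt)²/(4Dt)), with n_e·A the pore (flow) area.
Plume center vt = 0.334 × 308 = 102.872 m, so the well at 111 m is 8.128 m downgradient of the peak.
√(4πDt) = 31.66 m, giving peak height M/(n_e·A·√(4πDt)) = 57.2/(0.31 × 17.2 × 31.66) = 0.3388 kg/m³.
(x−vt)²/(4Dt) = (8.128)²/(4 × 0.259 × 308) = 0.2070; exp(−0.2070) = 0.8130.
C = 0.3388 × 0.8130 = 0.275 kg/m³.

0.275 kg/m³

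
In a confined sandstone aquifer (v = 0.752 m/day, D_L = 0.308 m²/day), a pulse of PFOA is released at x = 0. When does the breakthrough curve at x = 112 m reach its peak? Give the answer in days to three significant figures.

148 days

For the 1D instantaneous-source solution, setting ∂C/∂t = 0 at fixed x gives v²t² + 2Dt − x² = 0, so t = (√(D² + v²x²) − D)/v².
√(D² + v²x²) = √(0.308² + 0.752² × 112²) = 84.22; v² = 0.565504.
t = (84.22 − 0.308)/0.565504 = 148 days (vs. the pure-advection estimate x/v = 149 d).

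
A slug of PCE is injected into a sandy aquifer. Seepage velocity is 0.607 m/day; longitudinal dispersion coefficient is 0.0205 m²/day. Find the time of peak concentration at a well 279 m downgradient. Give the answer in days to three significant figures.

For the 1D instantaneous-source solution, setting ∂C/∂t = 0 at fixed x gives v²t² + 2Dt − x² = 0, so t = (√(D² + v²x²) − D)/v².
√(D² + v²x²) = √(0.0205² + 0.607² × 279²) = 169.4; v² = 0.368449.
t = (169.4 − 0.0205)/0.368449 = 460 days (vs. the pure-advection estimate x/v = 460 d).

460 days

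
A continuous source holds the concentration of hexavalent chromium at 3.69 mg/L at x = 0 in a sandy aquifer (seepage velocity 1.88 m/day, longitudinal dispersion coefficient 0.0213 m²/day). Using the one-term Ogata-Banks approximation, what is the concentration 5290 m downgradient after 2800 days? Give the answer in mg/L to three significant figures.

0.0319 mg/L

For a continuous step input, C/C₀ ≈ ½·erfc((x−vt)/(2√(Dt))).
vt = 1.88 × 2800 = 5264 m and 2√(Dt) = 2√(0.0213 × 2800) = 15.45 m.
Argument (x−vt)/(2√(Dt)) = (5290 − 5264)/15.45 = 1.683; ½·erfc(1.683) = 0.008653.
C = 3.69 × 0.008653 = 0.0319 mg/L.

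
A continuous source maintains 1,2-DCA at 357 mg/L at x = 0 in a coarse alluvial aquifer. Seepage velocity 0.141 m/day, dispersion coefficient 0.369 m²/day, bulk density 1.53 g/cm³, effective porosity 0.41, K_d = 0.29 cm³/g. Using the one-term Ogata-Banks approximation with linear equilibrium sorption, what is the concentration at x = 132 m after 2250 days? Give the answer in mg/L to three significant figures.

Retardation factor R = 1 + ρ_b·K_d/n = 1 + 1.53 × 0.29/0.41 = 2.082.
Sorption retards both mechanisms: v_R = v/R = 0.06772 m/day, D_R = D/R = 0.1772 m²/day.
v_R·t = 0.06772 × 2250 = 152.37 m; 2√(D_R t) = 39.93 m; argument = (132 − 152.37)/39.93 = -0.5101.
C = C₀ × ½·erfc(-0.5101) = 357 × 0.7647 = 273 mg/L.

273 mg/L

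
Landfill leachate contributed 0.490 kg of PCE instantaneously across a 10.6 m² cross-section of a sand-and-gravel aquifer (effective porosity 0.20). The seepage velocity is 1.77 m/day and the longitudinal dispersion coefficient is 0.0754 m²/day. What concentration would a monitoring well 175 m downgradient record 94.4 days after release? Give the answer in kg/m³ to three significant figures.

For an instantaneous plane source, C(x,t) = M/(n_e·A·√(4πDt)) · exp(−(x−vt)²/(4Dt)), with n_e·A the pore (flow) area.
Plume center vt = 1.77 × 94.4 = 167.088 m, so the well at 175 m is 7.912 m downgradient of the peak.
√(4πDt) = 9.458 m, giving peak height M/(n_e·A·√(4πDt)) = 0.490/(0.20 × 10.6 × 9.458) = 0.02444 kg/m³.
(x−vt)²/(4Dt) = (7.912)²/(4 × 0.0754 × 94.4) = 2.199; exp(−2.199) = 0.1109.
C = 0.02444 × 0.1109 = 0.00271 kg/m³.

0.00271 kg/m³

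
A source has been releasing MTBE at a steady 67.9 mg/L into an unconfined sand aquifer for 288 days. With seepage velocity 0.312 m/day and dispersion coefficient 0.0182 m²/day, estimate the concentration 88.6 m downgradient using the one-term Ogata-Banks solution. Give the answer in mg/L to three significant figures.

For a continuous step input, C/C₀ ≈ ½·erfc((x−vt)/(2√(Dt))).
vt = 0.312 × 288 = 89.856 m and 2√(Dt) = 2√(0.0182 × 288) = 4.579 m.
Argument (x−vt)/(2√(Dt)) = (88.6 − 89.856)/4.579 = -0.2743; ½·erfc(-0.2743) = 0.6510.
C = 67.9 × 0.6510 = 44.2 mg/L.

44.2 mg/L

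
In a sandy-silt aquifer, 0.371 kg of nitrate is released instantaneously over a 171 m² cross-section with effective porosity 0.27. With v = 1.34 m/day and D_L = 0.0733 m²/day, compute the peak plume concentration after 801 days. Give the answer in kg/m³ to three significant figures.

0.000296 kg/m³

The peak of an instantaneous 1D plume sits at x = vt; there the Gaussian factor is 1 and C_max = M/(n_e·A·√(4πDt)), where n_e·A is the pore area the mass is dissolved in.
√(4πDt) = √(4π × 0.0733 × 801) = 27.16 m, so C_max = 0.371/(0.27 × 171 × 27.16) = 0.000296 kg/m³.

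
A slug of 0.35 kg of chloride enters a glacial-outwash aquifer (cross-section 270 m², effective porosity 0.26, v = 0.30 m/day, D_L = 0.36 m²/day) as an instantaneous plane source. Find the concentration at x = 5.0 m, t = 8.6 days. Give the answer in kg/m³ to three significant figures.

0.000498 kg/m³

For an instantaneous plane source, C(x,t) = M/(n_e·A·√(4πDt)) · exp(−(x−vt)²/(4Dt)), with n_e·A the pore (flow) area.
Plume center vt = 0.30 × 8.6 = 2.58 m, so the well at 5.0 m is 2.42 m downgradient of the peak.
√(4πDt) = 6.237 m, giving peak height M/(n_e·A·√(4πDt)) = 0.35/(0.26 × 270 × 6.237) = 0.0007994 kg/m³.
(x−vt)²/(4Dt) = (2.42)²/(4 × 0.36 × 8.6) = 0.4729; exp(−0.4729) = 0.6232.
C = 0.0007994 × 0.6232 = 0.000498 kg/m³.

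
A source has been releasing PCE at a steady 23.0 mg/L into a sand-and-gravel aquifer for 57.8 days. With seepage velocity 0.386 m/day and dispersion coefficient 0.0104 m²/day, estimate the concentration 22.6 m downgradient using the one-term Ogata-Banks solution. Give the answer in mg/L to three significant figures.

For a continuous step input, C/C₀ ≈ ½·erfc((x−vt)/(2√(Dt))).
vt = 0.386 × 57.8 = 22.3108 m and 2√(Dt) = 2√(0.0104 × 57.8) = 1.551 m.
Argument (x−vt)/(2√(Dt)) = (22.6 − 22.3108)/1.551 = 0.1865; ½·erfc(0.1865) = 0.3960.
C = 23.0 × 0.3960 = 9.11 mg/L.

9.11 mg/L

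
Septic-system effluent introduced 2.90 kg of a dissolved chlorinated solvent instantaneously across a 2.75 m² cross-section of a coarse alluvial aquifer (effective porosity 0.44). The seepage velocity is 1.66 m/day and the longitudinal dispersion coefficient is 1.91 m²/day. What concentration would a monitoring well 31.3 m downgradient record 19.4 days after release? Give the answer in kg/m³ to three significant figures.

0.110 kg/m³

For an instantaneous plane source, C(x,t) = M/(n_e·A·√(4πDt)) · exp(−(x−vt)²/(4Dt)), with n_e·A the pore (flow) area.
Plume center vt = 1.66 × 19.4 = 32.204 m, so the well at 31.3 m is 0.904 m upgradient of the peak.
√(4πDt) = 21.58 m, giving peak height M/(n_e·A·√(4πDt)) = 2.90/(0.44 × 2.75 × 21.58) = 0.1111 kg/m³.
(x−vt)²/(4Dt) = (-0.904)²/(4 × 1.91 × 19.4) = 0.005514; exp(−0.005514) = 0.9945.
C = 0.1111 × 0.9945 = 0.110 kg/m³.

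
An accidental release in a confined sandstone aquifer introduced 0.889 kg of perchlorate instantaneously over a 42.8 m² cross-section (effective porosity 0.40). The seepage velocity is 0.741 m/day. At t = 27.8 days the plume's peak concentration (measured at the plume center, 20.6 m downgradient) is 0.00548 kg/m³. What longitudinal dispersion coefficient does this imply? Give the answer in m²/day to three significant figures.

0.257 m²/day

At the plume center C_max = M/(n_e·A·√(4πDt)), so D = M²/(4πt·(n_e·A·C_max)²).
n_e·A·C_max = 0.40 × 42.8 × 0.00548 = 0.09382 kg/m.
D = 0.889²/(4π × 27.8 × 0.09382²) = 0.257 m²/day.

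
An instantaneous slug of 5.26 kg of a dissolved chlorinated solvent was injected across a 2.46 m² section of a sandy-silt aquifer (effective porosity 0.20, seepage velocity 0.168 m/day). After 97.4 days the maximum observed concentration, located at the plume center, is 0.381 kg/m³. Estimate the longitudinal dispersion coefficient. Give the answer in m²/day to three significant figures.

0.643 m²/day

At the plume center C_max = M/(n_e·A·√(4πDt)), so D = M²/(4πt·(n_e·A·C_max)²).
n_e·A·C_max = 0.20 × 2.46 × 0.381 = 0.1875 kg/m.
D = 5.26²/(4π × 97.4 × 0.1875²) = 0.643 m²/day.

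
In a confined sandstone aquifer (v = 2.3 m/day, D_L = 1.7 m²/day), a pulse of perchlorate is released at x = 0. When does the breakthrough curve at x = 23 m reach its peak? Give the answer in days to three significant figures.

For the 1D instantaneous-source solution, setting ∂C/∂t = 0 at fixed x gives v²t² + 2Dt − x² = 0, so t = (√(D² + v²x²) − D)/v².
√(D² + v²x²) = √(1.7² + 2.3² × 23²) = 52.93; v² = 5.29.
t = (52.93 − 1.7)/5.29 = 9.68 days (vs. the pure-advection estimate x/v = 10.0 d).

9.68 days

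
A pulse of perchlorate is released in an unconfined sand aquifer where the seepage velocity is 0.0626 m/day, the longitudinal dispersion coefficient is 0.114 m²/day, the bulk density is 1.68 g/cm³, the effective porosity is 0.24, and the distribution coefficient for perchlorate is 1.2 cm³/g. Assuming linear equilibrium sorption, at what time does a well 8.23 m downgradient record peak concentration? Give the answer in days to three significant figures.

992 days

Retardation factor R = 1 + ρ_b·K_d/n = 1 + 1.68 × 1.2/0.24 = 9.400.
Sorption retards both mechanisms: v_R = v/R = 0.006660 m/day, D_R = D/R = 0.01213 m²/day.
Peak time from v_R²t² + 2D_R t − x² = 0: t = (√(D_R² + v_R²x²) − D_R)/v_R².
√(D_R² + v_R²x²) = √(0.01213² + 0.006660² × 8.23²) = 0.05614; v_R² = 4.436e-05.
t = (0.05614 − 0.01213)/4.436e-05 = 992 days.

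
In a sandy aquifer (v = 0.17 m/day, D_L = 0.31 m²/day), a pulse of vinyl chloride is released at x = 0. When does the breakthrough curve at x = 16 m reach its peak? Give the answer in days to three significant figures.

84.0 days

For the 1D instantaneous-source solution, setting ∂C/∂t = 0 at fixed x gives v²t² + 2Dt − x² = 0, so t = (√(D² + v²x²) − D)/v².
√(D² + v²x²) = √(0.31² + 0.17² × 16²) = 2.738; v² = 0.0289.
t = (2.738 − 0.31)/0.0289 = 84.0 days (vs. the pure-advection estimate x/v = 94.1 d).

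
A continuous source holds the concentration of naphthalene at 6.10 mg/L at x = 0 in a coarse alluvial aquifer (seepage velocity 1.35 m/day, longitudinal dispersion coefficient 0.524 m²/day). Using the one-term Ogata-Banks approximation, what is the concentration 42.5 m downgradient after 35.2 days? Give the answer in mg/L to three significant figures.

For a continuous step input, C/C₀ ≈ ½·erfc((x−vt)/(2√(Dt))).
vt = 1.35 × 35.2 = 47.52 m and 2√(Dt) = 2√(0.524 × 35.2) = 8.589 m.
Argument (x−vt)/(2√(Dt)) = (42.5 − 47.52)/8.589 = -0.5845; ½·erfc(-0.5845) = 0.7958.
C = 6.10 × 0.7958 = 4.85 mg/L.

4.85 mg/L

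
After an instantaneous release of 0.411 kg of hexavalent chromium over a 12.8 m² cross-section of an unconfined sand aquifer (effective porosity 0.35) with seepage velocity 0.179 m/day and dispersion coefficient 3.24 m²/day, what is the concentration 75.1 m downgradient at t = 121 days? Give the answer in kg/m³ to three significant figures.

For an instantaneous plane source, C(x,t) = M/(n_e·A·√(4πDt)) · exp(−(x−vt)²/(4Dt)), with n_e·A the pore (flow) area.
Plume center vt = 0.179 × 121 = 21.659 m, so the well at 75.1 m is 53.441 m downgradient of the peak.
√(4πDt) = 70.19 m, giving peak height M/(n_e·A·√(4πDt)) = 0.411/(0.35 × 12.8 × 70.19) = 0.001307 kg/m³.
(x−vt)²/(4Dt) = (53.441)²/(4 × 3.24 × 121) = 1.821; exp(−1.821) = 0.1619.
C = 0.001307 × 0.1619 = 0.000212 kg/m³.

0.000212 kg/m³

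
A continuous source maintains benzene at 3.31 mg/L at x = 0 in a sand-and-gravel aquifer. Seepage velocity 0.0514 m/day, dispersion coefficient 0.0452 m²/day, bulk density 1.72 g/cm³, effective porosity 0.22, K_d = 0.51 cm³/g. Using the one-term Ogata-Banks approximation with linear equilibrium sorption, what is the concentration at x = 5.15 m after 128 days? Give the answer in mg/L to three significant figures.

Retardation factor R = 1 + ρ_b·K_d/n = 1 + 1.72 × 0.51/0.22 = 4.987.
Sorption retards both mechanisms: v_R = v/R = 0.01031 m/day, D_R = D/R = 0.009064 m²/day.
v_R·t = 0.01031 × 128 = 1.31968 m; 2√(D_R t) = 2.154 m; argument = (5.15 − 1.31968)/2.154 = 1.778.
C = C₀ × ½·erfc(1.778) = 3.31 × 0.005961 = 0.0197 mg/L.

0.0197 mg/L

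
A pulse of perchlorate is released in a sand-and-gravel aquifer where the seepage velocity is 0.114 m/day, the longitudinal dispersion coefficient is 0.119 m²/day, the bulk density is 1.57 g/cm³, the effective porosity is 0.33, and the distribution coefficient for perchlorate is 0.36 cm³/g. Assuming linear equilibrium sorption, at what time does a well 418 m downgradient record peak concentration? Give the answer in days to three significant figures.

Retardation factor R = 1 + ρ_b·K_d/n = 1 + 1.57 × 0.36/0.33 = 2.713.
Sorption retards both mechanisms: v_R = v/R = 0.04202 m/day, D_R = D/R = 0.04386 m²/day.
Peak time from v_R²t² + 2D_R t − x² = 0: t = (√(D_R² + v_R²x²) − D_R)/v_R².
√(D_R² + v_R²x²) = √(0.04386² + 0.04202² × 418²) = 17.56; v_R² = 0.001766.
t = (17.56 − 0.04386)/0.001766 = 9920 days.

9920 days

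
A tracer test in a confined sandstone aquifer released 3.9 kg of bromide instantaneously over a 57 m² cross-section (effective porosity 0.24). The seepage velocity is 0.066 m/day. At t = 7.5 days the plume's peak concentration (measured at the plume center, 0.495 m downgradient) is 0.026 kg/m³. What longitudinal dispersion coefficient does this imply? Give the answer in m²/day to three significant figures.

At the plume center C_max = M/(n_e·A·√(4πDt)), so D = M²/(4πt·(n_e·A·C_max)²).
n_e·A·C_max = 0.24 × 57 × 0.026 = 0.3557 kg/m.
D = 3.9²/(4π × 7.5 × 0.3557²) = 1.28 m²/day.

1.28 m²/day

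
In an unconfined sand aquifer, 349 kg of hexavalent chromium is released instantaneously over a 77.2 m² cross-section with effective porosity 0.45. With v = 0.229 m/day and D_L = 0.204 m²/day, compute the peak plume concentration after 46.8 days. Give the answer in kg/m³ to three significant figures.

The peak of an instantaneous 1D plume sits at x = vt; there the Gaussian factor is 1 and C_max = M/(n_e·A·√(4πDt)), where n_e·A is the pore area the mass is dissolved in.
√(4πDt) = √(4π × 0.204 × 46.8) = 10.95 m, so C_max = 349/(0.45 × 77.2 × 10.95) = 0.917 kg/m³.

0.917 kg/m³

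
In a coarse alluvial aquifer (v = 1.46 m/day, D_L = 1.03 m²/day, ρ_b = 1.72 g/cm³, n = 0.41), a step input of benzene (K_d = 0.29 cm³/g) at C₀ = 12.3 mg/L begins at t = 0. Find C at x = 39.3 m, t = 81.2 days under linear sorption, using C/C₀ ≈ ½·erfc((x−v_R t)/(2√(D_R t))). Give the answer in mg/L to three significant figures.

Retardation factor R = 1 + ρ_b·K_d/n = 1 + 1.72 × 0.29/0.41 = 2.217.
Sorption retards both mechanisms: v_R = v/R = 0.6585 m/day, D_R = D/R = 0.4646 m²/day.
v_R·t = 0.6585 × 81.2 = 53.4702 m; 2√(D_R t) = 12.28 m; argument = (39.3 − 53.4702)/12.28 = -1.154.
C = C₀ × ½·erfc(-1.154) = 12.3 × 0.9487 = 11.7 mg/L.

11.7 mg/L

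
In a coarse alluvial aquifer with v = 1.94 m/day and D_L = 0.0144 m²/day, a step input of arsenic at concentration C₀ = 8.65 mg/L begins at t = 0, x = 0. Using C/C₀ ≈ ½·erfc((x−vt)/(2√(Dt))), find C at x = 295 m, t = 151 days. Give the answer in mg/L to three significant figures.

1.40 mg/L

For a continuous step input, C/C₀ ≈ ½·erfc((x−vt)/(2√(Dt))).
vt = 1.94 × 151 = 292.94 m and 2√(Dt) = 2√(0.0144 × 151) = 2.949 m.
Argument (x−vt)/(2√(Dt)) = (295 − 292.94)/2.949 = 0.6985; ½·erfc(0.6985) = 0.1616.
C = 8.65 × 0.1616 = 1.40 mg/L.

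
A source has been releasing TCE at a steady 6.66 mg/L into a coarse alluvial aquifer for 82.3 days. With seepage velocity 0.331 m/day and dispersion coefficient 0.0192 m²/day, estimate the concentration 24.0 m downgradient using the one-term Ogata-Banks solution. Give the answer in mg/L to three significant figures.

6.43 mg/L

For a continuous step input, C/C₀ ≈ ½·erfc((x−vt)/(2√(Dt))).
vt = 0.331 × 82.3 = 27.2413 m and 2√(Dt) = 2√(0.0192 × 82.3) = 2.514 m.
Argument (x−vt)/(2√(Dt)) = (24.0 − 27.2413)/2.514 = -1.289; ½·erfc(-1.289) = 0.9658.
C = 6.66 × 0.9658 = 6.43 mg/L.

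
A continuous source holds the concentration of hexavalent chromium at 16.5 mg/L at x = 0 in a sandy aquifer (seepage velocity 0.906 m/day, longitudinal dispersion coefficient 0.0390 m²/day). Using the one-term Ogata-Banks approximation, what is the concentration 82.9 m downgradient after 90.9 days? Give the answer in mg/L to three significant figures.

6.91 mg/L

For a continuous step input, C/C₀ ≈ ½·erfc((x−vt)/(2√(Dt))).
vt = 0.906 × 90.9 = 82.3554 m and 2√(Dt) = 2√(0.0390 × 90.9) = 3.766 m.
Argument (x−vt)/(2√(Dt)) = (82.9 − 82.3554)/3.766 = 0.1446; ½·erfc(0.1446) = 0.4190.
C = 16.5 × 0.4190 = 6.91 mg/L.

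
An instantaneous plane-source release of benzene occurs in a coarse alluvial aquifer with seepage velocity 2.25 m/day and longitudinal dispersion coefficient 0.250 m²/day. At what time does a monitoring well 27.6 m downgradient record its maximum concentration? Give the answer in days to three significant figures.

12.2 days

For the 1D instantaneous-source solution, setting ∂C/∂t = 0 at fixed x gives v²t² + 2Dt − x² = 0, so t = (√(D² + v²x²) − D)/v².
√(D² + v²x²) = √(0.250² + 2.25² × 27.6²) = 62.10; v² = 5.0625.
t = (62.10 − 0.250)/5.0625 = 12.2 days (vs. the pure-advection estimate x/v = 12.3 d).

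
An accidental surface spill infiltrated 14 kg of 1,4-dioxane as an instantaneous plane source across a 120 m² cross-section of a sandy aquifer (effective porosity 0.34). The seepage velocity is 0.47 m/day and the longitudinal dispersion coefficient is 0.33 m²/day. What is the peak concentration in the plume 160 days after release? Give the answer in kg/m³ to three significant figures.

0.0133 kg/m³

The peak of an instantaneous 1D plume sits at x = vt; there the Gaussian factor is 1 and C_max = M/(n_e·A·√(4πDt)), where n_e·A is the pore area the mass is dissolved in.
√(4πDt) = √(4π × 0.33 × 160) = 25.76 m, so C_max = 14/(0.34 × 120 × 25.76) = 0.0133 kg/m³.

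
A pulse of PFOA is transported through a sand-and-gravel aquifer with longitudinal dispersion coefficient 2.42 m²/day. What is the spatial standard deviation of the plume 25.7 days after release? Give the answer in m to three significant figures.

11.2 m

Dispersive spreading gives a Gaussian with σ² = 2Dt; advection only shifts the center.
σ = √(2 × 2.42 × 25.7) = 11.2 m.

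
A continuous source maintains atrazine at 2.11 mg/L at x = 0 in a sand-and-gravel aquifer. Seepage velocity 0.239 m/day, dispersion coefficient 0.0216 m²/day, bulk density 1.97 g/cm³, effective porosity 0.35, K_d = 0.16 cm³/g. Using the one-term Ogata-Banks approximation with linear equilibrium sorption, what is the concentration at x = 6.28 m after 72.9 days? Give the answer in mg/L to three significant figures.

2.08 mg/L

Retardation factor R = 1 + ρ_b·K_d/n = 1 + 1.97 × 0.16/0.35 = 1.901.
Sorption retards both mechanisms: v_R = v/R = 0.1257 m/day, D_R = D/R = 0.01136 m²/day.
v_R·t = 0.1257 × 72.9 = 9.16353 m; 2√(D_R t) = 1.820 m; argument = (6.28 − 9.16353)/1.820 = -1.584.
C = C₀ × ½·erfc(-1.584) = 2.11 × 0.9875 = 2.08 mg/L.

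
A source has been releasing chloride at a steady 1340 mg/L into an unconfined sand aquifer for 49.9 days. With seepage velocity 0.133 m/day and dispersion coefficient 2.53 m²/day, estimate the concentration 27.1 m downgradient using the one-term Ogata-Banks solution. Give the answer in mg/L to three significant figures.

For a continuous step input, C/C₀ ≈ ½·erfc((x−vt)/(2√(Dt))).
vt = 0.133 × 49.9 = 6.6367 m and 2√(Dt) = 2√(2.53 × 49.9) = 22.47 m.
Argument (x−vt)/(2√(Dt)) = (27.1 − 6.6367)/22.47 = 0.9107; ½·erfc(0.9107) = 0.09889.
C = 1340 × 0.09889 = 133 mg/L.

133 mg/L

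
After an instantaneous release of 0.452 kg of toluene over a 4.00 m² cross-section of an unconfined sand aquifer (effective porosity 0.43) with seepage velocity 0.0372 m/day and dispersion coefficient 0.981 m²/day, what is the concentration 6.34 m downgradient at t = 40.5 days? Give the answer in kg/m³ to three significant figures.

For an instantaneous plane source, C(x,t) = M/(n_e·A·√(4πDt)) · exp(−(x−vt)²/(4Dt)), with n_e·A the pore (flow) area.
Plume center vt = 0.0372 × 40.5 = 1.5066 m, so the well at 6.34 m is 4.8334 m downgradient of the peak.
√(4πDt) = 22.34 m, giving peak height M/(n_e·A·√(4πDt)) = 0.452/(0.43 × 4.00 × 22.34) = 0.01176 kg/m³.
(x−vt)²/(4Dt) = (4.8334)²/(4 × 0.981 × 40.5) = 0.1470; exp(−0.1470) = 0.8633.
C = 0.01176 × 0.8633 = 0.0102 kg/m³.

0.0102 kg/m³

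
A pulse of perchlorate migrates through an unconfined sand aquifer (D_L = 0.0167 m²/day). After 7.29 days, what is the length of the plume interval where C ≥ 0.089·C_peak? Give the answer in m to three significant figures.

The plume is Gaussian with σ = √(2Dt) = √(2 × 0.0167 × 7.29) = 0.4934 m.
C/C_peak = exp(−Δx²/(2σ²)) = 0.089 ⇒ Δx = σ·√(−2 ln 0.089) = 0.4934 × 2.200 = 1.085 m.
Width = 2Δx = 2.17 m.

2.17 m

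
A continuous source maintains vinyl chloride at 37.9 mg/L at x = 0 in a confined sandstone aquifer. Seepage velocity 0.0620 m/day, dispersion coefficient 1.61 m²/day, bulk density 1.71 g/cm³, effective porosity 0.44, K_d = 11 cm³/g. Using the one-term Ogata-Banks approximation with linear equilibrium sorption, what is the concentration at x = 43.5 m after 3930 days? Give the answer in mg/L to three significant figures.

0.488 mg/L

Retardation factor R = 1 + ρ_b·K_d/n = 1 + 1.71 × 11/0.44 = 43.75.
Sorption retards both mechanisms: v_R = v/R = 0.001417 m/day, D_R = D/R = 0.03680 m²/day.
v_R·t = 0.001417 × 3930 = 5.56881 m; 2√(D_R t) = 24.05 m; argument = (43.5 − 5.56881)/24.05 = 1.577.
C = C₀ × ½·erfc(1.577) = 37.9 × 0.01287 = 0.488 mg/L.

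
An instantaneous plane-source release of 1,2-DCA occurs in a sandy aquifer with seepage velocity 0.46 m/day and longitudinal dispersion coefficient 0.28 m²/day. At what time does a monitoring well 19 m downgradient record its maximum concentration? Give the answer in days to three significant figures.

For the 1D instantaneous-source solution, setting ∂C/∂t = 0 at fixed x gives v²t² + 2Dt − x² = 0, so t = (√(D² + v²x²) − D)/v².
√(D² + v²x²) = √(0.28² + 0.46² × 19²) = 8.744; v² = 0.2116.
t = (8.744 − 0.28)/0.2116 = 40.0 days (vs. the pure-advection estimate x/v = 41.3 d).

40.0 days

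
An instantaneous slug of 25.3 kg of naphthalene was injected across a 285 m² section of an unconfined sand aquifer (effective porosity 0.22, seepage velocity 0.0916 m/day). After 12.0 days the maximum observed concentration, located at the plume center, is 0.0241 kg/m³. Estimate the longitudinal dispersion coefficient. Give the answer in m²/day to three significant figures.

At the plume center C_max = M/(n_e·A·√(4πDt)), so D = M²/(4πt·(n_e·A·C_max)²).
n_e·A·C_max = 0.22 × 285 × 0.0241 = 1.511 kg/m.
D = 25.3²/(4π × 12.0 × 1.511²) = 1.86 m²/day.

1.86 m²/day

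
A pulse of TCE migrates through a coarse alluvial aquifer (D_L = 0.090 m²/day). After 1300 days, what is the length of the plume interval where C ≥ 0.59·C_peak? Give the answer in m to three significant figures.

31.4 m

The plume is Gaussian with σ = √(2Dt) = √(2 × 0.090 × 1300) = 15.30 m.
C/C_peak = exp(−Δx²/(2σ²)) = 0.59 ⇒ Δx = σ·√(−2 ln 0.59) = 15.30 × 1.027 = 15.71 m.
Width = 2Δx = 31.4 m.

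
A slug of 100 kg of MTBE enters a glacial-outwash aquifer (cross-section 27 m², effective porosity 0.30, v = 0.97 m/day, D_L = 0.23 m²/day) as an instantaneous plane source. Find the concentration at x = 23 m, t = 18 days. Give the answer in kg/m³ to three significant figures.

For an instantaneous plane source, C(x,t) = M/(n_e·A·√(4πDt)) · exp(−(x−vt)²/(4Dt)), with n_e·A the pore (flow) area.
Plume center vt = 0.97 × 18 = 17.46 m, so the well at 23 m is 5.54 m downgradient of the peak.
√(4πDt) = 7.213 m, giving peak height M/(n_e·A·√(4πDt)) = 100/(0.30 × 27 × 7.213) = 1.712 kg/m³.
(x−vt)²/(4Dt) = (5.54)²/(4 × 0.23 × 18) = 1.853; exp(−1.853) = 0.1568.
C = 1.712 × 0.1568 = 0.268 kg/m³.

0.268 kg/m³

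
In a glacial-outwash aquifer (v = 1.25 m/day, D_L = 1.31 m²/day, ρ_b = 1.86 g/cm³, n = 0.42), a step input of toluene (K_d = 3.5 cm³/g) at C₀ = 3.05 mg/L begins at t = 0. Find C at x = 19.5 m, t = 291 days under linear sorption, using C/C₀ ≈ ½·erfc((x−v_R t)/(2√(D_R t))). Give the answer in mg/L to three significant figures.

Retardation factor R = 1 + ρ_b·K_d/n = 1 + 1.86 × 3.5/0.42 = 16.50.
Sorption retards both mechanisms: v_R = v/R = 0.07576 m/day, D_R = D/R = 0.07939 m²/day.
v_R·t = 0.07576 × 291 = 22.04616 m; 2√(D_R t) = 9.613 m; argument = (19.5 − 22.04616)/9.613 = -0.2649.
C = C₀ × ½·erfc(-0.2649) = 3.05 × 0.6460 = 1.97 mg/L.

1.97 mg/L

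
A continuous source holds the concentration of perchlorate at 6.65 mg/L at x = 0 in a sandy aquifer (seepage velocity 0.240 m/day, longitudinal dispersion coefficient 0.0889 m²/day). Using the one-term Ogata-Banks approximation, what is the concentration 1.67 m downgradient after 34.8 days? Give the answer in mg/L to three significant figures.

For a continuous step input, C/C₀ ≈ ½·erfc((x−vt)/(2√(Dt))).
vt = 0.240 × 34.8 = 8.352 m and 2√(Dt) = 2√(0.0889 × 34.8) = 3.518 m.
Argument (x−vt)/(2√(Dt)) = (1.67 − 8.352)/3.518 = -1.899; ½·erfc(-1.899) = 0.9964.
C = 6.65 × 0.9964 = 6.63 mg/L.

6.63 mg/L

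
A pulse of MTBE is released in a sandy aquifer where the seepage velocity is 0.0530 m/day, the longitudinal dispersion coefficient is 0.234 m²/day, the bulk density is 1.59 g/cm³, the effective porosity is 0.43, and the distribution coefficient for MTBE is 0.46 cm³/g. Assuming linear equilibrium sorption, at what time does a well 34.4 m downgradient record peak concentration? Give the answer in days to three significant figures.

1540 days

Retardation factor R = 1 + ρ_b·K_d/n = 1 + 1.59 × 0.46/0.43 = 2.701.
Sorption retards both mechanisms: v_R = v/R = 0.01962 m/day, D_R = D/R = 0.08663 m²/day.
Peak time from v_R²t² + 2D_R t − x² = 0: t = (√(D_R² + v_R²x²) − D_R)/v_R².
√(D_R² + v_R²x²) = √(0.08663² + 0.01962² × 34.4²) = 0.6805; v_R² = 0.0003849.
t = (0.6805 − 0.08663)/0.0003849 = 1540 days.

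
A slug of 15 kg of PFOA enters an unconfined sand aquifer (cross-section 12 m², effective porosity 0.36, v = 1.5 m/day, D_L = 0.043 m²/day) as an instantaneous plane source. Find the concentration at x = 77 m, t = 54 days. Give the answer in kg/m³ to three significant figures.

0.115 kg/m³

For an instantaneous plane source, C(x,t) = M/(n_e·A·√(4πDt)) · exp(−(x−vt)²/(4Dt)), with n_e·A the pore (flow) area.
Plume center vt = 1.5 × 54 = 81 m, so the well at 77 m is 4 m upgradient of the peak.
√(4πDt) = 5.402 m, giving peak height M/(n_e·A·√(4πDt)) = 15/(0.36 × 12 × 5.402) = 0.6428 kg/m³.
(x−vt)²/(4Dt) = (-4)²/(4 × 0.043 × 54) = 1.723; exp(−1.723) = 0.1785.
C = 0.6428 × 0.1785 = 0.115 kg/m³.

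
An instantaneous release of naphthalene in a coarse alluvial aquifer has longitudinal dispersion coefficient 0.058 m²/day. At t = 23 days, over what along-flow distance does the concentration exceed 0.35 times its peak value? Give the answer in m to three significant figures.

4.73 m

The plume is Gaussian with σ = √(2Dt) = √(2 × 0.058 × 23) = 1.633 m.
C/C_peak = exp(−Δx²/(2σ²)) = 0.35 ⇒ Δx = σ·√(−2 ln 0.35) = 1.633 × 1.449 = 2.366 m.
Width = 2Δx = 4.73 m.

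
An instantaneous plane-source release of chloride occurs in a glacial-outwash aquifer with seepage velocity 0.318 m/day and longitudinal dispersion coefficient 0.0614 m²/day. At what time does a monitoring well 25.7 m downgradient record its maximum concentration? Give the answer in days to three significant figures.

80.2 days

For the 1D instantaneous-source solution, setting ∂C/∂t = 0 at fixed x gives v²t² + 2Dt − x² = 0, so t = (√(D² + v²x²) − D)/v².
√(D² + v²x²) = √(0.0614² + 0.318² × 25.7²) = 8.173; v² = 0.101124.
t = (8.173 − 0.0614)/0.101124 = 80.2 days (vs. the pure-advection estimate x/v = 80.8 d).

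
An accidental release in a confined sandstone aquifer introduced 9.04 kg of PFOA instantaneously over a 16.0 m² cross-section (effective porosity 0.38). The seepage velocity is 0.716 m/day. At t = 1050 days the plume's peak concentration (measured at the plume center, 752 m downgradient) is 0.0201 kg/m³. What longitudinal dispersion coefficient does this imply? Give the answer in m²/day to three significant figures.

At the plume center C_max = M/(n_e·A·√(4πDt)), so D = M²/(4πt·(n_e·A·C_max)²).
n_e·A·C_max = 0.38 × 16.0 × 0.0201 = 0.1222 kg/m.
D = 9.04²/(4π × 1050 × 0.1222²) = 0.415 m²/day.

0.415 m²/day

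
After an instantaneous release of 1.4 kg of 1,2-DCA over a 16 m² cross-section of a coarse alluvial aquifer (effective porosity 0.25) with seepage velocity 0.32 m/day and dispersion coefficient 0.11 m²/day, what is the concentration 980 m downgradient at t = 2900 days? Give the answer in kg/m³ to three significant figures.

0.000664 kg/m³

For an instantaneous plane source, C(x,t) = M/(n_e·A·√(4πDt)) · exp(−(x−vt)²/(4Dt)), with n_e·A the pore (flow) area.
Plume center vt = 0.32 × 2900 = 928 m, so the well at 980 m is 52 m downgradient of the peak.
√(4πDt) = 63.31 m, giving peak height M/(n_e·A·√(4πDt)) = 1.4/(0.25 × 16 × 63.31) = 0.005528 kg/m³.
(x−vt)²/(4Dt) = (52)²/(4 × 0.11 × 2900) = 2.119; exp(−2.119) = 0.1202.
C = 0.005528 × 0.1202 = 0.000664 kg/m³.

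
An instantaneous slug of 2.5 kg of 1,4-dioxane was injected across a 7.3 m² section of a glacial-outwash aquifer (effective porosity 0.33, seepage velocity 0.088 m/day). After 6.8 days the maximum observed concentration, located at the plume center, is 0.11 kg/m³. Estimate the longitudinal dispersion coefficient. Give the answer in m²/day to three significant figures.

At the plume center C_max = M/(n_e·A·√(4πDt)), so D = M²/(4πt·(n_e·A·C_max)²).
n_e·A·C_max = 0.33 × 7.3 × 0.11 = 0.2650 kg/m.
D = 2.5²/(4π × 6.8 × 0.2650²) = 1.04 m²/day.

1.04 m²/day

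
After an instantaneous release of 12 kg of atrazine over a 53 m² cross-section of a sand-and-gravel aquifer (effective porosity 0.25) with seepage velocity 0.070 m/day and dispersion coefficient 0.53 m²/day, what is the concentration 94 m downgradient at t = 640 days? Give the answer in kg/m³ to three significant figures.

0.00233 kg/m³

For an instantaneous plane source, C(x,t) = M/(n_e·A·√(4πDt)) · exp(−(x−vt)²/(4Dt)), with n_e·A the pore (flow) area.
Plume center vt = 0.070 × 640 = 44.8 m, so the well at 94 m is 49.2 m downgradient of the peak.
√(4πDt) = 65.29 m, giving peak height M/(n_e·A·√(4πDt)) = 12/(0.25 × 53 × 65.29) = 0.01387 kg/m³.
(x−vt)²/(4Dt) = (49.2)²/(4 × 0.53 × 640) = 1.784; exp(−1.784) = 0.1680.
C = 0.01387 × 0.1680 = 0.00233 kg/m³.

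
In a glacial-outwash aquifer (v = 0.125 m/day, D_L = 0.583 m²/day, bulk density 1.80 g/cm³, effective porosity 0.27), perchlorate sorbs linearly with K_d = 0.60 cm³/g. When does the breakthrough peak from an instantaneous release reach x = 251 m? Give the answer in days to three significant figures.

Retardation factor R = 1 + ρ_b·K_d/n = 1 + 1.80 × 0.60/0.27 = 5.000.
Sorption retards both mechanisms: v_R = v/R = 0.02500 m/day, D_R = D/R = 0.1166 m²/day.
Peak time from v_R²t² + 2D_R t − x² = 0: t = (√(D_R² + v_R²x²) − D_R)/v_R².
√(D_R² + v_R²x²) = √(0.1166² + 0.02500² × 251²) = 6.276; v_R² = 0.0006250.
t = (6.276 − 0.1166)/0.0006250 = 9860 days.

9860 days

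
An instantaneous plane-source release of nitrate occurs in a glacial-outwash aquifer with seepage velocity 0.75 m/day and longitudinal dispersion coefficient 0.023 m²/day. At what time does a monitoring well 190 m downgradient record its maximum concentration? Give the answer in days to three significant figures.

For the 1D instantaneous-source solution, setting ∂C/∂t = 0 at fixed x gives v²t² + 2Dt − x² = 0, so t = (√(D² + v²x²) − D)/v².
√(D² + v²x²) = √(0.023² + 0.75² × 190²) = 142.5; v² = 0.5625.
t = (142.5 − 0.023)/0.5625 = 253 days (vs. the pure-advection estimate x/v = 253 d).

253 days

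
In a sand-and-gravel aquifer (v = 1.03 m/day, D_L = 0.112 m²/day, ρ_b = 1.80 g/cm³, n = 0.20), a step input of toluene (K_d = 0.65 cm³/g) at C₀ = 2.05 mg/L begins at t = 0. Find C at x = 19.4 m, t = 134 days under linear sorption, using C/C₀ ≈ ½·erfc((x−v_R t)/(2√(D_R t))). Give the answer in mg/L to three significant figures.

1.31 mg/L

Retardation factor R = 1 + ρ_b·K_d/n = 1 + 1.80 × 0.65/0.20 = 6.850.
Sorption retards both mechanisms: v_R = v/R = 0.1504 m/day, D_R = D/R = 0.01635 m²/day.
v_R·t = 0.1504 × 134 = 20.1536 m; 2√(D_R t) = 2.960 m; argument = (19.4 − 20.1536)/2.960 = -0.2546.
C = C₀ × ½·erfc(-0.2546) = 2.05 × 0.6406 = 1.31 mg/L.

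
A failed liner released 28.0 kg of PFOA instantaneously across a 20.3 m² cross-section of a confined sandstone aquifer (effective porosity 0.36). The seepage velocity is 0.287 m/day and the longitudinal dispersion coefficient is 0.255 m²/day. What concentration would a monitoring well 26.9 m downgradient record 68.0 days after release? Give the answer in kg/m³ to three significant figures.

For an instantaneous plane source, C(x,t) = M/(n_e·A·√(4πDt)) · exp(−(x−vt)²/(4Dt)), with n_e·A the pore (flow) area.
Plume center vt = 0.287 × 68.0 = 19.516 m, so the well at 26.9 m is 7.384 m downgradient of the peak.
√(4πDt) = 14.76 m, giving peak height M/(n_e·A·√(4πDt)) = 28.0/(0.36 × 20.3 × 14.76) = 0.2596 kg/m³.
(x−vt)²/(4Dt) = (7.384)²/(4 × 0.255 × 68.0) = 0.7861; exp(−0.7861) = 0.4556.
C = 0.2596 × 0.4556 = 0.118 kg/m³.

0.118 kg/m³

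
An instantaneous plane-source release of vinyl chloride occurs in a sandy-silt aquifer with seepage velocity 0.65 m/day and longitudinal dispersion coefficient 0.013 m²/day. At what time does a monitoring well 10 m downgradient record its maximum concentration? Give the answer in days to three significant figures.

For the 1D instantaneous-source solution, setting ∂C/∂t = 0 at fixed x gives v²t² + 2Dt − x² = 0, so t = (√(D² + v²x²) − D)/v².
√(D² + v²x²) = √(0.013² + 0.65² × 10²) = 6.500; v² = 0.4225.
t = (6.500 − 0.013)/0.4225 = 15.4 days (vs. the pure-advection estimate x/v = 15.4 d).

15.4 days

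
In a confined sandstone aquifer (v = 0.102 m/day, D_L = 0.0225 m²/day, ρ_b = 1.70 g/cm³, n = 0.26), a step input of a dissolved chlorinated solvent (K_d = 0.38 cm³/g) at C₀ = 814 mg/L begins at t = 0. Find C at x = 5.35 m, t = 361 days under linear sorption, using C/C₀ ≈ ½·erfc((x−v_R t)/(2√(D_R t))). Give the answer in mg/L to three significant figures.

Retardation factor R = 1 + ρ_b·K_d/n = 1 + 1.70 × 0.38/0.26 = 3.485.
Sorption retards both mechanisms: v_R = v/R = 0.02927 m/day, D_R = D/R = 0.006456 m²/day.
v_R·t = 0.02927 × 361 = 10.56647 m; 2√(D_R t) = 3.053 m; argument = (5.35 − 10.56647)/3.053 = -1.709.
C = C₀ × ½·erfc(-1.709) = 814 × 0.9922 = 808 mg/L.

808 mg/L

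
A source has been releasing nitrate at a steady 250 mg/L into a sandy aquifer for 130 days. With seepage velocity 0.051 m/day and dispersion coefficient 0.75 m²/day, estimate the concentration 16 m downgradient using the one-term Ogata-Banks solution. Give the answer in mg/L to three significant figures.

For a continuous step input, C/C₀ ≈ ½·erfc((x−vt)/(2√(Dt))).
vt = 0.051 × 130 = 6.63 m and 2√(Dt) = 2√(0.75 × 130) = 19.75 m.
Argument (x−vt)/(2√(Dt)) = (16 − 6.63)/19.75 = 0.4744; ½·erfc(0.4744) = 0.2511.
C = 250 × 0.2511 = 62.8 mg/L.

62.8 mg/L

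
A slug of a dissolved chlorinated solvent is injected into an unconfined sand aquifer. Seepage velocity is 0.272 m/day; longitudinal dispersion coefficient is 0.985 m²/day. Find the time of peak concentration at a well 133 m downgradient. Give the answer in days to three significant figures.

476 days

For the 1D instantaneous-source solution, setting ∂C/∂t = 0 at fixed x gives v²t² + 2Dt − x² = 0, so t = (√(D² + v²x²) − D)/v².
√(D² + v²x²) = √(0.985² + 0.272² × 133²) = 36.19; v² = 0.073984.
t = (36.19 − 0.985)/0.073984 = 476 days (vs. the pure-advection estimate x/v = 489 d).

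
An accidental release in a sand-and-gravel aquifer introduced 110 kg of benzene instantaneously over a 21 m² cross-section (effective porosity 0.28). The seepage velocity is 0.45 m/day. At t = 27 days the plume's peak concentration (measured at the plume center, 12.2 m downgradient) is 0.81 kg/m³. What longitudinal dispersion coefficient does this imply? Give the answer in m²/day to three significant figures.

At the plume center C_max = M/(n_e·A·√(4πDt)), so D = M²/(4πt·(n_e·A·C_max)²).
n_e·A·C_max = 0.28 × 21 × 0.81 = 4.763 kg/m.
D = 110²/(4π × 27 × 4.763²) = 1.57 m²/day.

1.57 m²/day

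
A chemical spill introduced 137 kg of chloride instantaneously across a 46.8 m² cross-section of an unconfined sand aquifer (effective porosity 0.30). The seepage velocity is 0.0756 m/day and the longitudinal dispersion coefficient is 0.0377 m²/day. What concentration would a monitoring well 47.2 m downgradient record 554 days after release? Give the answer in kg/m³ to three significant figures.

For an instantaneous plane source, C(x,t) = M/(n_e·A·√(4πDt)) · exp(−(x−vt)²/(4Dt)), with n_e·A the pore (flow) area.
Plume center vt = 0.0756 × 554 = 41.8824 m, so the well at 47.2 m is 5.3176 m downgradient of the peak.
√(4πDt) = 16.20 m, giving peak height M/(n_e·A·√(4πDt)) = 137/(0.30 × 46.8 × 16.20) = 0.6023 kg/m³.
(x−vt)²/(4Dt) = (5.3176)²/(4 × 0.0377 × 554) = 0.3385; exp(−0.3385) = 0.7128.
C = 0.6023 × 0.7128 = 0.429 kg/m³.

0.429 kg/m³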